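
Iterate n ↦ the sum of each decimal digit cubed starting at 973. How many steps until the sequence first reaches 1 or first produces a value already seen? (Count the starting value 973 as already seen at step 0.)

4

973 → 1099
1099 → 1459
1459 → 919
919 → 1459  — 1459 repeats.
That took 4 steps.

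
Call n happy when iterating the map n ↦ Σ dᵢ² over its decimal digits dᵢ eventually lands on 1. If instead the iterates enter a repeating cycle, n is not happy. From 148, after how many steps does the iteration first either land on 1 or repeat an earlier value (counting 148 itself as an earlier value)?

12

148 → 1² + 4² + 8² = 81
81 → 8² + 1² = 65
65 → 6² + 5² = 61
61 → 6² + 1² = 37
37 → 3² + 7² = 58
58 → 5² + 8² = 89
89 → 8² + 9² = 145
145 → 1² + 4² + 5² = 42
42 → 4² + 2² = 20
20 → 2² + 0² = 4
4 → 4² = 16
16 → 1² + 6² = 37  — 37 repeats.
That took 12 steps.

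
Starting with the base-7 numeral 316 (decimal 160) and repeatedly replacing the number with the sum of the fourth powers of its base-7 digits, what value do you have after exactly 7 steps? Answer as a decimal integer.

1378

160 = (3,1,6)_7 → 1378
1378 = (4,0,0,6)_7 → 1552
1552 = (4,3,4,5)_7 → 1218
1218 = (3,3,6,0)_7 → 1458
1458 = (4,1,5,2)_7 → 898
898 = (2,4,2,2)_7 → 304
304 = (6,1,3)_7 → 1378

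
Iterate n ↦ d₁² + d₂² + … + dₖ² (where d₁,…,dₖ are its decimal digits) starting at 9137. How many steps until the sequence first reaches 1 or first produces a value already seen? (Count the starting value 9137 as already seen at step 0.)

15

9137 → 9² + 1² + 3² + 7² = 140
140 → 1² + 4² + 0² = 17
17 → 1² + 7² = 50
50 → 5² + 0² = 25
25 → 2² + 5² = 29
29 → 2² + 9² = 85
85 → 8² + 5² = 89
89 → 8² + 9² = 145
145 → 1² + 4² + 5² = 42
42 → 4² + 2² = 20
20 → 2² + 0² = 4
4 → 4² = 16
16 → 1² + 6² = 37
37 → 3² + 7² = 58
58 → 5² + 8² = 89  — 89 repeats.
That took 15 steps.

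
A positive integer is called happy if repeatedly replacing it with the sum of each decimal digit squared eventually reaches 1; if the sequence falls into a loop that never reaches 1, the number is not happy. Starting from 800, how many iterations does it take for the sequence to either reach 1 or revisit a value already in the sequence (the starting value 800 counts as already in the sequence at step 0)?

800 → 8² + 0² + 0² = 64 + 0 + 0 = 64
64 → 6² + 4² = 36 + 16 = 52
52 → 5² + 2² = 25 + 4 = 29
29 → 2² + 9² = 4 + 81 = 85
85 → 8² + 5² = 64 + 25 = 89
89 → 8² + 9² = 64 + 81 = 145
145 → 1² + 4² + 5² = 1 + 16 + 25 = 42
42 → 4² + 2² = 16 + 4 = 20
20 → 2² + 0² = 4 + 0 = 4
4 → 4² = 16
16 → 1² + 6² = 1 + 36 = 37
37 → 3² + 7² = 9 + 49 = 58
58 → 5² + 8² = 25 + 64 = 89  — 89 repeats.
That took 13 steps.

13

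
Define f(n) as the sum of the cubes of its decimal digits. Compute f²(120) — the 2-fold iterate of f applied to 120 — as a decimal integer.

729

120 → 1³ + 2³ + 0³ = 9
9 → 9³ = 729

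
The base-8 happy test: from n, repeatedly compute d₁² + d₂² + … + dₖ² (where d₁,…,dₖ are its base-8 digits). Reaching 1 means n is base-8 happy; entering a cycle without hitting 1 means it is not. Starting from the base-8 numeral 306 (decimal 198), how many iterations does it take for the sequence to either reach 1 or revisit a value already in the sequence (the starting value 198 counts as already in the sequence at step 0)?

7

198 = (3,0,6)_8 → 3² + 0² + 6² = 9 + 0 + 36 = 45
45 = (5,5)_8 → 5² + 5² = 25 + 25 = 50
50 = (6,2)_8 → 6² + 2² = 36 + 4 = 40
40 = (5,0)_8 → 5² + 0² = 25 + 0 = 25
25 = (3,1)_8 → 3² + 1² = 9 + 1 = 10
10 = (1,2)_8 → 1² + 2² = 1 + 4 = 5
5 = (5)_8 → 5² = 25  — 25 repeats.
That took 7 steps.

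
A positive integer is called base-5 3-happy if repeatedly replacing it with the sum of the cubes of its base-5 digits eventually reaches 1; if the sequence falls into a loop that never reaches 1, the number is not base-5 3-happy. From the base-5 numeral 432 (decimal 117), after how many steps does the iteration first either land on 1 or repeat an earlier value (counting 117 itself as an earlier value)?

117 = (4,3,2)_5 → 4³ + 3³ + 2³ = 99
99 = (3,4,4)_5 → 3³ + 4³ + 4³ = 155
155 = (1,1,1,0)_5 → 1³ + 1³ + 1³ + 0³ = 3
3 = (3)_5 → 3³ = 27
27 = (1,0,2)_5 → 1³ + 0³ + 2³ = 9
9 = (1,4)_5 → 1³ + 4³ = 65
65 = (2,3,0)_5 → 2³ + 3³ + 0³ = 35
35 = (1,2,0)_5 → 1³ + 2³ + 0³ = 9  — 9 repeats.
That took 8 steps.

8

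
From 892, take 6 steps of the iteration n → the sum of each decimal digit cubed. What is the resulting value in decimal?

892 → 8³ + 9³ + 2³ = 1249
1249 → 1³ + 2³ + 4³ + 9³ = 802
802 → 8³ + 0³ + 2³ = 520
520 → 5³ + 2³ + 0³ = 133
133 → 1³ + 3³ + 3³ = 55
55 → 5³ + 5³ = 250

250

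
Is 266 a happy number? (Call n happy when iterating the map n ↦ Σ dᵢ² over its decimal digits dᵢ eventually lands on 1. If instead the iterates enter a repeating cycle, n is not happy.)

266 → 2² + 6² + 6² = 4 + 36 + 36 = 76
76 → 7² + 6² = 49 + 36 = 85
85 → 8² + 5² = 64 + 25 = 89
89 → 8² + 9² = 64 + 81 = 145
145 → 1² + 4² + 5² = 1 + 16 + 25 = 42
42 → 4² + 2² = 16 + 4 = 20
20 → 2² + 0² = 4 + 0 = 4
4 → 4² = 16
16 → 1² + 6² = 1 + 36 = 37
37 → 3² + 7² = 9 + 49 = 58
58 → 5² + 8² = 25 + 64 = 89  — 89 already seen; the sequence cycles without reaching 1.

not happy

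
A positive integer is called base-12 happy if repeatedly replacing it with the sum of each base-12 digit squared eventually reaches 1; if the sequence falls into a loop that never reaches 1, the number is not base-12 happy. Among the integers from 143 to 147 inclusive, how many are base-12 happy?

1

143: 143 → 242 → 69 → 106 → 164 → 66 → 61 → 26 → 8 → 64 → 41 → 34 → 104 → 128 → 164  (repeats 164)
144: 144 → 1  (reaches 1)
145: 145 → 2 → 4 → 16 → 17 → 26 → 8 → 64 → 41 → 34 → 104 → 128 → 164 → 66 → 61 → 26  (repeats 26)
146: 146 → 5 → 25 → 5  (repeats 5)
147: 147 → 10 → 100 → 80 → 100  (repeats 100)
base-12 happy: 144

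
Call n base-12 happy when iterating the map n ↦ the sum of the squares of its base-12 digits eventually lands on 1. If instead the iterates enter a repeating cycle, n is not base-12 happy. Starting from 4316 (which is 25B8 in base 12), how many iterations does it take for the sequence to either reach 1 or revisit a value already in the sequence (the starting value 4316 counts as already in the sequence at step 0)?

8

4316 = (2,5,11,8)_12 → 2² + 5² + 11² + 8² = 4 + 25 + 121 + 64 = 214
214 = (1,5,10)_12 → 1² + 5² + 10² = 1 + 25 + 100 = 126
126 = (10,6)_12 → 10² + 6² = 100 + 36 = 136
136 = (11,4)_12 → 11² + 4² = 121 + 16 = 137
137 = (11,5)_12 → 11² + 5² = 121 + 25 = 146
146 = (1,0,2)_12 → 1² + 0² + 2² = 1 + 0 + 4 = 5
5 = (5)_12 → 5² = 25
25 = (2,1)_12 → 2² + 1² = 4 + 1 = 5  — 5 repeats.
That took 8 steps.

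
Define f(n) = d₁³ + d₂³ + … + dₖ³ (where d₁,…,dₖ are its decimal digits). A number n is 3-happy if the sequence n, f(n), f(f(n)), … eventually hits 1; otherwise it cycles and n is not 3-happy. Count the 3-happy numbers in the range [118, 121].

1

118: 118 → 514 → 190 → 730 → 370 → 370  — not 3-happy
119: 119 → 731 → 371 → 371  — not 3-happy
120: 120 → 9 → 729 → 1080 → 513 → 153 → 153  — not 3-happy
121: 121 → 10 → 1  — 3-happy
3-happy: 121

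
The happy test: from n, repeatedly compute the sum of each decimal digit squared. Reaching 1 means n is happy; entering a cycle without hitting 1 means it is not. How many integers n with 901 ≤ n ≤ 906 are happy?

2

901: 901 → 82 → 68 → 100 → 1  (reaches 1)
902: 902 → 85 → 89 → 145 → 42 → 20 → 4 → 16 → 37 → 58 → 89  (repeats 89)
903: 903 → 90 → 81 → 65 → 61 → 37 → 58 → 89 → 145 → 42 → 20 → 4 → 16 → 37  (repeats 37)
904: 904 → 97 → 130 → 10 → 1  (reaches 1)
905: 905 → 106 → 37 → 58 → 89 → 145 → 42 → 20 → 4 → 16 → 37  (repeats 37)
906: 906 → 117 → 51 → 26 → 40 → 16 → 37 → 58 → 89 → 145 → 42 → 20 → 4 → 16  (repeats 16)
happy: 901, 904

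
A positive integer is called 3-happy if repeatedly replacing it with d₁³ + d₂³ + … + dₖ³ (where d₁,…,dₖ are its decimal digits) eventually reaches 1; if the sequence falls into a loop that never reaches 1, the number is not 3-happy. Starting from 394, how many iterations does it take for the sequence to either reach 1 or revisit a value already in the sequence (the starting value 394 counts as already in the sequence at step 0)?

394 → 3³ + 9³ + 4³ = 820
820 → 8³ + 2³ + 0³ = 520
520 → 5³ + 2³ + 0³ = 133
133 → 1³ + 3³ + 3³ = 55
55 → 5³ + 5³ = 250
250 → 2³ + 5³ + 0³ = 133  — 133 repeats.
That took 6 steps.

6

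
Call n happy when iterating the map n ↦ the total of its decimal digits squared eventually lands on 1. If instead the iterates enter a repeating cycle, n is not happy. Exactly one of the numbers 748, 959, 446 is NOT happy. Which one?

959

748: 748 → 129 → 86 → 100 → 1  — reaches 1 (happy)
959: 959 → 187 → 114 → 18 → 65 → 61 → 37 → 58 → 89 → 145 → 42 → 20 → 4 → 16 → 37  — repeats 37 (not happy)
446: 446 → 68 → 100 → 1  — reaches 1 (happy)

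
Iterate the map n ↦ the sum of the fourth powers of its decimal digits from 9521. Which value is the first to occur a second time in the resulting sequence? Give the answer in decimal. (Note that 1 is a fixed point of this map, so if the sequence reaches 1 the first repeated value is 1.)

9521 → 7203
7203 → 2498
2498 → 10929
10929 → 13139
13139 → 6725
6725 → 4338
4338 → 4514
4514 → 1138
1138 → 4179
4179 → 9219
9219 → 13139  — 13139 already appeared earlier.

13139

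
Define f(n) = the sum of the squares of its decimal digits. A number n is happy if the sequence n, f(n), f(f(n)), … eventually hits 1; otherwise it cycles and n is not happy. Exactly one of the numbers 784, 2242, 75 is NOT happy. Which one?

75

784: 784 → 129 → 86 → 100 → 1  — reaches 1 (happy)
2242: 2242 → 28 → 68 → 100 → 1  — reaches 1 (happy)
75: 75 → 74 → 65 → 61 → 37 → 58 → 89 → 145 → 42 → 20 → 4 → 16 → 37  — repeats 37 (not happy)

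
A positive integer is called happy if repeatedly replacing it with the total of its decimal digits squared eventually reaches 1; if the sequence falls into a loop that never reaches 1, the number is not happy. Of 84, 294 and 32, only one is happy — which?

32

84: 84 → 80 → 64 → 52 → 29 → 85 → 89 → 145 → 42 → 20 → 4 → 16 → 37 → 58 → 89  — repeats 89 (not happy)
294: 294 → 101 → 2 → 4 → 16 → 37 → 58 → 89 → 145 → 42 → 20 → 4  — repeats 4 (not happy)
32: 32 → 13 → 10 → 1  — reaches 1 (happy)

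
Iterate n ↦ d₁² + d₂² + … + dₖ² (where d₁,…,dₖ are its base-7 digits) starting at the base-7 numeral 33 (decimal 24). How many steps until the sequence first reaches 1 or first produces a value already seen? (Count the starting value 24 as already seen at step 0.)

9

24 = (3,3)_7 → 3² + 3² = 9 + 9 = 18
18 = (2,4)_7 → 2² + 4² = 4 + 16 = 20
20 = (2,6)_7 → 2² + 6² = 4 + 36 = 40
40 = (5,5)_7 → 5² + 5² = 25 + 25 = 50
50 = (1,0,1)_7 → 1² + 0² + 1² = 1 + 0 + 1 = 2
2 = (2)_7 → 2² = 4
4 = (4)_7 → 4² = 16
16 = (2,2)_7 → 2² + 2² = 4 + 4 = 8
8 = (1,1)_7 → 1² + 1² = 1 + 1 = 2  — 2 repeats.
That took 9 steps.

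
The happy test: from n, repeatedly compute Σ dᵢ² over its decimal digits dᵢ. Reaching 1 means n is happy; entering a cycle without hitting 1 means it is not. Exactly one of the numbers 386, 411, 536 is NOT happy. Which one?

386: 386 → 109 → 82 → 68 → 100 → 1  — reaches 1 (happy)
411: 411 → 18 → 65 → 61 → 37 → 58 → 89 → 145 → 42 → 20 → 4 → 16 → 37  — repeats 37 (not happy)
536: 536 → 70 → 49 → 97 → 130 → 10 → 1  — reaches 1 (happy)

411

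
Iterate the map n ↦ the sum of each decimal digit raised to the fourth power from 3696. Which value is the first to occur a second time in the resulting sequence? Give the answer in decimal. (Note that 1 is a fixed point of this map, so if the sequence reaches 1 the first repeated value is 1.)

3696 → 3⁴ + 6⁴ + 9⁴ + 6⁴ = 81 + 1296 + 6561 + 1296 = 9234
9234 → 9⁴ + 2⁴ + 3⁴ + 4⁴ = 6561 + 16 + 81 + 256 = 6914
6914 → 6⁴ + 9⁴ + 1⁴ + 4⁴ = 1296 + 6561 + 1 + 256 = 8114
8114 → 8⁴ + 1⁴ + 1⁴ + 4⁴ = 4096 + 1 + 1 + 256 = 4354
4354 → 4⁴ + 3⁴ + 5⁴ + 4⁴ = 256 + 81 + 625 + 256 = 1218
1218 → 1⁴ + 2⁴ + 1⁴ + 8⁴ = 1 + 16 + 1 + 4096 = 4114
4114 → 4⁴ + 1⁴ + 1⁴ + 4⁴ = 256 + 1 + 1 + 256 = 514
514 → 5⁴ + 1⁴ + 4⁴ = 625 + 1 + 256 = 882
882 → 8⁴ + 8⁴ + 2⁴ = 4096 + 4096 + 16 = 8208
8208 → 8⁴ + 2⁴ + 0⁴ + 8⁴ = 4096 + 16 + 0 + 4096 = 8208  — 8208 already appeared earlier.

8208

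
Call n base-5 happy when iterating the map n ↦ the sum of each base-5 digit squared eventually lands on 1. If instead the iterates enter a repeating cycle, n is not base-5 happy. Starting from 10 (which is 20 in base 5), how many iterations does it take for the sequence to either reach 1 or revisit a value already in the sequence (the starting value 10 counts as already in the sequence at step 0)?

10 = (2,0)_5 → 2² + 0² = 4
4 = (4)_5 → 4² = 16
16 = (3,1)_5 → 3² + 1² = 10  — 10 repeats.
That took 3 steps.

3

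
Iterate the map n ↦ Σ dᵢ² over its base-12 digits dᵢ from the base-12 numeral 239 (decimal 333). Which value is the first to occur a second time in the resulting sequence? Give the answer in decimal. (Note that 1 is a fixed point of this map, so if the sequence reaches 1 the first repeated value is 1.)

26

333 = (2,3,9)_12 → 2² + 3² + 9² = 94
94 = (7,10)_12 → 7² + 10² = 149
149 = (1,0,5)_12 → 1² + 0² + 5² = 26
26 = (2,2)_12 → 2² + 2² = 8
8 = (8)_12 → 8² = 64
64 = (5,4)_12 → 5² + 4² = 41
41 = (3,5)_12 → 3² + 5² = 34
34 = (2,10)_12 → 2² + 10² = 104
104 = (8,8)_12 → 8² + 8² = 128
128 = (10,8)_12 → 10² + 8² = 164
164 = (1,1,8)_12 → 1² + 1² + 8² = 66
66 = (5,6)_12 → 5² + 6² = 61
61 = (5,1)_12 → 5² + 1² = 26  — 26 already appeared earlier.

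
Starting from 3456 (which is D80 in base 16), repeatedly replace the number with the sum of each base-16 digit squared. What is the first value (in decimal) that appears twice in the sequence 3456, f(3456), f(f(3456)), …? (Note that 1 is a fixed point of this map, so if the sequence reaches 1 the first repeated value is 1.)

1

3456 = (13,8,0)_16 → 13² + 8² + 0² = 169 + 64 + 0 = 233
233 = (14,9)_16 → 14² + 9² = 196 + 81 = 277
277 = (1,1,5)_16 → 1² + 1² + 5² = 1 + 1 + 25 = 27
27 = (1,11)_16 → 1² + 11² = 1 + 121 = 122
122 = (7,10)_16 → 7² + 10² = 49 + 100 = 149
149 = (9,5)_16 → 9² + 5² = 81 + 25 = 106
106 = (6,10)_16 → 6² + 10² = 36 + 100 = 136
136 = (8,8)_16 → 8² + 8² = 64 + 64 = 128
128 = (8,0)_16 → 8² + 0² = 64 + 0 = 64
64 = (4,0)_16 → 4² + 0² = 16 + 0 = 16
16 = (1,0)_16 → 1² + 0² = 1 + 0 = 1  — reached the fixed point 1.
1 → 1, so 1 is the first repeated value.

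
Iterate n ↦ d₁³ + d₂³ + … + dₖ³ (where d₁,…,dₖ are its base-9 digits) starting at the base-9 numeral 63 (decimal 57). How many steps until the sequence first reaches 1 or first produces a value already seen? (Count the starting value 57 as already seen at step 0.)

3

57 = (6,3)_9 → 6³ + 3³ = 243
243 = (3,0,0)_9 → 3³ + 0³ + 0³ = 27
27 = (3,0)_9 → 3³ + 0³ = 27  — 27 repeats.
That took 3 steps.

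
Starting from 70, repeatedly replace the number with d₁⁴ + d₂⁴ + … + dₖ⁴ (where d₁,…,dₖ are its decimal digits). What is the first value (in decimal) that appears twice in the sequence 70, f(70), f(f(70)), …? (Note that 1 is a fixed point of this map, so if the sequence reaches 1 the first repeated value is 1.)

13139

70 → 7⁴ + 0⁴ = 2401
2401 → 2⁴ + 4⁴ + 0⁴ + 1⁴ = 273
273 → 2⁴ + 7⁴ + 3⁴ = 2498
2498 → 2⁴ + 4⁴ + 9⁴ + 8⁴ = 10929
10929 → 1⁴ + 0⁴ + 9⁴ + 2⁴ + 9⁴ = 13139
13139 → 1⁴ + 3⁴ + 1⁴ + 3⁴ + 9⁴ = 6725
6725 → 6⁴ + 7⁴ + 2⁴ + 5⁴ = 4338
4338 → 4⁴ + 3⁴ + 3⁴ + 8⁴ = 4514
4514 → 4⁴ + 5⁴ + 1⁴ + 4⁴ = 1138
1138 → 1⁴ + 1⁴ + 3⁴ + 8⁴ = 4179
4179 → 4⁴ + 1⁴ + 7⁴ + 9⁴ = 9219
9219 → 9⁴ + 2⁴ + 1⁴ + 9⁴ = 13139  — 13139 already appeared earlier.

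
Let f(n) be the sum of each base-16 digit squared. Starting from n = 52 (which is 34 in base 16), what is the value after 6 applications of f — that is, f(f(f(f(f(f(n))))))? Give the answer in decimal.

52 = (3,4)_16 → 3² + 4² = 9 + 16 = 25
25 = (1,9)_16 → 1² + 9² = 1 + 81 = 82
82 = (5,2)_16 → 5² + 2² = 25 + 4 = 29
29 = (1,13)_16 → 1² + 13² = 1 + 169 = 170
170 = (10,10)_16 → 10² + 10² = 100 + 100 = 200
200 = (12,8)_16 → 12² + 8² = 144 + 64 = 208

208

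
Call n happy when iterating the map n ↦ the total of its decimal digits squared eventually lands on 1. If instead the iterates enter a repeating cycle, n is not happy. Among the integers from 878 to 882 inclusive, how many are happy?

1

878: 878 → 177 → 99 → 162 → 41 → 17 → 50 → 25 → 29 → 85 → 89 → 145 → 42 → 20 → 4 → 16 → 37 → 58 → 89  (repeats 89)
879: 879 → 194 → 98 → 145 → 42 → 20 → 4 → 16 → 37 → 58 → 89 → 145  (repeats 145)
880: 880 → 128 → 69 → 117 → 51 → 26 → 40 → 16 → 37 → 58 → 89 → 145 → 42 → 20 → 4 → 16  (repeats 16)
881: 881 → 129 → 86 → 100 → 1  (reaches 1)
882: 882 → 132 → 14 → 17 → 50 → 25 → 29 → 85 → 89 → 145 → 42 → 20 → 4 → 16 → 37 → 58 → 89  (repeats 89)
happy: 881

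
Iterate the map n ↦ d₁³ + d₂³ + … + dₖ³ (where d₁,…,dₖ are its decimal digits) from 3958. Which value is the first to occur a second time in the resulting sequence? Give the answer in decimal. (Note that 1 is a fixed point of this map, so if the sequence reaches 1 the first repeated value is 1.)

3958 → 1393
1393 → 784
784 → 919
919 → 1459
1459 → 919  — 919 already appeared earlier.

919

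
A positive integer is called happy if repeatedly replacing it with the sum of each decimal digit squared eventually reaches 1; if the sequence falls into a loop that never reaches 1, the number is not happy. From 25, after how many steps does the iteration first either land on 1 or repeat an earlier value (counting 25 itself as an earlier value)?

11

25 → 2² + 5² = 29
29 → 2² + 9² = 85
85 → 8² + 5² = 89
89 → 8² + 9² = 145
145 → 1² + 4² + 5² = 42
42 → 4² + 2² = 20
20 → 2² + 0² = 4
4 → 4² = 16
16 → 1² + 6² = 37
37 → 3² + 7² = 58
58 → 5² + 8² = 89  — 89 repeats.
That took 11 steps.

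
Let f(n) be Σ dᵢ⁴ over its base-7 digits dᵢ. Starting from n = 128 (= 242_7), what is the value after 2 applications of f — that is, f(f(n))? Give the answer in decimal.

1922

128 = (2,4,2)_7 → 2⁴ + 4⁴ + 2⁴ = 16 + 256 + 16 = 288
288 = (5,6,1)_7 → 5⁴ + 6⁴ + 1⁴ = 625 + 1296 + 1 = 1922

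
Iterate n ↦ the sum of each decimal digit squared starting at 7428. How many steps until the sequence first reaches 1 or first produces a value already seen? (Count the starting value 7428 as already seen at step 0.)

6

7428 → 7² + 4² + 2² + 8² = 49 + 16 + 4 + 64 = 133
133 → 1² + 3² + 3² = 1 + 9 + 9 = 19
19 → 1² + 9² = 1 + 81 = 82
82 → 8² + 2² = 64 + 4 = 68
68 → 6² + 8² = 36 + 64 = 100
100 → 1² + 0² + 0² = 1 + 0 + 0 = 1  — reached 1.
That took 6 steps.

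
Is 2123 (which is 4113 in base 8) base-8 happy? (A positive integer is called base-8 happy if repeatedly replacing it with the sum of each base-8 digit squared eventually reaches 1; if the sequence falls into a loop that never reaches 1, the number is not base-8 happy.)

2123 = (4,1,1,3)_8 → 4² + 1² + 1² + 3² = 16 + 1 + 1 + 9 = 27
27 = (3,3)_8 → 3² + 3² = 9 + 9 = 18
18 = (2,2)_8 → 2² + 2² = 4 + 4 = 8
8 = (1,0)_8 → 1² + 0² = 1 + 0 = 1  — reached 1.

base-8 happy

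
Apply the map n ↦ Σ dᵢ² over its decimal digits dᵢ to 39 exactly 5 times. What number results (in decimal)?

37

39 → 3² + 9² = 90
90 → 9² + 0² = 81
81 → 8² + 1² = 65
65 → 6² + 5² = 61
61 → 6² + 1² = 37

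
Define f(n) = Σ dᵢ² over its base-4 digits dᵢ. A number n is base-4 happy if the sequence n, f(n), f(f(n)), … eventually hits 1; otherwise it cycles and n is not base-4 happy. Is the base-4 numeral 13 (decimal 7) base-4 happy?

base-4 happy

7 = (1,3)_4 → 1² + 3² = 1 + 9 = 10
10 = (2,2)_4 → 2² + 2² = 4 + 4 = 8
8 = (2,0)_4 → 2² + 0² = 4 + 0 = 4
4 = (1,0)_4 → 1² + 0² = 1 + 0 = 1  — reached 1.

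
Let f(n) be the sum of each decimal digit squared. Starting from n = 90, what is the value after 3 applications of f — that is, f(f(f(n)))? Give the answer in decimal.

90 → 9² + 0² = 81 + 0 = 81
81 → 8² + 1² = 64 + 1 = 65
65 → 6² + 5² = 36 + 25 = 61

61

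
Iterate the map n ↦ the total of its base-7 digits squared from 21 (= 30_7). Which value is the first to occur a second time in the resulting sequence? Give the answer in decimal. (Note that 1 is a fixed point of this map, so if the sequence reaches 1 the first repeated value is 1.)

25

21 = (3,0)_7 → 3² + 0² = 9 + 0 = 9
9 = (1,2)_7 → 1² + 2² = 1 + 4 = 5
5 = (5)_7 → 5² = 25
25 = (3,4)_7 → 3² + 4² = 9 + 16 = 25  — 25 already appeared earlier.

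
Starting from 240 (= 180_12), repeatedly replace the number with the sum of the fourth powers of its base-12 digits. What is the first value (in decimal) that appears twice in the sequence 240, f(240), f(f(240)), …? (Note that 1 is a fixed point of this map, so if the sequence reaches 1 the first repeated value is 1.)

4097

240 = (1,8,0)_12 → 4097
4097 = (2,4,5,5)_12 → 1522
1522 = (10,6,10)_12 → 21296
21296 = (1,0,3,10,8)_12 → 14178
14178 = (8,2,5,6)_12 → 6033
6033 = (3,5,10,9)_12 → 17267
17267 = (9,11,10,11)_12 → 45843
45843 = (2,2,6,4,3)_12 → 1665
1665 = (11,6,9)_12 → 22498
22498 = (1,1,0,2,10)_12 → 10018
10018 = (5,9,6,10)_12 → 18482
18482 = (10,8,4,2)_12 → 14368
14368 = (8,3,9,4)_12 → 10994
10994 = (6,4,4,2)_12 → 1824
1824 = (1,0,8,0)_12 → 4097  — 4097 already appeared earlier.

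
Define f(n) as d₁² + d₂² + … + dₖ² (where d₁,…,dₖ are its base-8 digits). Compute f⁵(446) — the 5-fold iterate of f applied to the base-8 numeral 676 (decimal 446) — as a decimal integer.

446 = (6,7,6)_8 → 6² + 7² + 6² = 121
121 = (1,7,1)_8 → 1² + 7² + 1² = 51
51 = (6,3)_8 → 6² + 3² = 45
45 = (5,5)_8 → 5² + 5² = 50
50 = (6,2)_8 → 6² + 2² = 40

40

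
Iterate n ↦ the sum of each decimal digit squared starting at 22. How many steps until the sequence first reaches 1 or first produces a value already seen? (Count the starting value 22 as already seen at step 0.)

22 → 8
8 → 64
64 → 52
52 → 29
29 → 85
85 → 89
89 → 145
145 → 42
42 → 20
20 → 4
4 → 16
16 → 37
37 → 58
58 → 89  — 89 repeats.
That took 14 steps.

14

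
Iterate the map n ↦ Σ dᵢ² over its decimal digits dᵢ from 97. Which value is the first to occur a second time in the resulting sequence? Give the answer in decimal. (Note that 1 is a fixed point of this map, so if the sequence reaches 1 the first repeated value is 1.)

97 → 9² + 7² = 130
130 → 1² + 3² + 0² = 10
10 → 1² + 0² = 1  — reached the fixed point 1.
1 → 1, so 1 is the first repeated value.

1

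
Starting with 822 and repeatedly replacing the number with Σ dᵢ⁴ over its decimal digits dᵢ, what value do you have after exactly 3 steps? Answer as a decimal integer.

822 → 8⁴ + 2⁴ + 2⁴ = 4096 + 16 + 16 = 4128
4128 → 4⁴ + 1⁴ + 2⁴ + 8⁴ = 256 + 1 + 16 + 4096 = 4369
4369 → 4⁴ + 3⁴ + 6⁴ + 9⁴ = 256 + 81 + 1296 + 6561 = 8194

8194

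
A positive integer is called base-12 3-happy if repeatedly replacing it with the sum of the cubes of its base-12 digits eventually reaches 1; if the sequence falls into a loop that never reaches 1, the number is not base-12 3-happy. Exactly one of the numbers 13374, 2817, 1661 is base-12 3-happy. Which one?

13374

13374: 13374 → 2071 → 416 → 1520 → 1728 → 1  — reaches 1 (base-12 3-happy)
2817: 2817 → 1289 → 1968 → 514 → 1243 → 1198 → 1539 → 1539  — repeats 1539 (not base-12 3-happy)
1661: 1661 → 1672 → 1738 → 1001 → 1672  — repeats 1672 (not base-12 3-happy)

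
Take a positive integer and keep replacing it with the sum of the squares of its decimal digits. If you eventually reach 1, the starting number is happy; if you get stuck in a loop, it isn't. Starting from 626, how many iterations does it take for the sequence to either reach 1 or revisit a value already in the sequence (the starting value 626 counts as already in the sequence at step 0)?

626 → 6² + 2² + 6² = 36 + 4 + 36 = 76
76 → 7² + 6² = 49 + 36 = 85
85 → 8² + 5² = 64 + 25 = 89
89 → 8² + 9² = 64 + 81 = 145
145 → 1² + 4² + 5² = 1 + 16 + 25 = 42
42 → 4² + 2² = 16 + 4 = 20
20 → 2² + 0² = 4 + 0 = 4
4 → 4² = 16
16 → 1² + 6² = 1 + 36 = 37
37 → 3² + 7² = 9 + 49 = 58
58 → 5² + 8² = 25 + 64 = 89  — 89 repeats.
That took 11 steps.

11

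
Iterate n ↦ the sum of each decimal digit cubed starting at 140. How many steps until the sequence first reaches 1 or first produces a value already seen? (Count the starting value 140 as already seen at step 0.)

7

140 → 1³ + 4³ + 0³ = 1 + 64 + 0 = 65
65 → 6³ + 5³ = 216 + 125 = 341
341 → 3³ + 4³ + 1³ = 27 + 64 + 1 = 92
92 → 9³ + 2³ = 729 + 8 = 737
737 → 7³ + 3³ + 7³ = 343 + 27 + 343 = 713
713 → 7³ + 1³ + 3³ = 343 + 1 + 27 = 371
371 → 3³ + 7³ + 1³ = 27 + 343 + 1 = 371  — 371 repeats.
That took 7 steps.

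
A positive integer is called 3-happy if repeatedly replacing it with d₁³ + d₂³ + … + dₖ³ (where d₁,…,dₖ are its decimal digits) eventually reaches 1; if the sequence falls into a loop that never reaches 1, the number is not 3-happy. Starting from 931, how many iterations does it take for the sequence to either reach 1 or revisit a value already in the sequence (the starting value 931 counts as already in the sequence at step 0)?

7

931 → 9³ + 3³ + 1³ = 757
757 → 7³ + 5³ + 7³ = 811
811 → 8³ + 1³ + 1³ = 514
514 → 5³ + 1³ + 4³ = 190
190 → 1³ + 9³ + 0³ = 730
730 → 7³ + 3³ + 0³ = 370
370 → 3³ + 7³ + 0³ = 370  — 370 repeats.
That took 7 steps.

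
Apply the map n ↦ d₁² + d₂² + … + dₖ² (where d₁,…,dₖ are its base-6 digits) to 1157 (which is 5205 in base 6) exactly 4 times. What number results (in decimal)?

1157 = (5,2,0,5)_6 → 5² + 2² + 0² + 5² = 25 + 4 + 0 + 25 = 54
54 = (1,3,0)_6 → 1² + 3² + 0² = 1 + 9 + 0 = 10
10 = (1,4)_6 → 1² + 4² = 1 + 16 = 17
17 = (2,5)_6 → 2² + 5² = 4 + 25 = 29

29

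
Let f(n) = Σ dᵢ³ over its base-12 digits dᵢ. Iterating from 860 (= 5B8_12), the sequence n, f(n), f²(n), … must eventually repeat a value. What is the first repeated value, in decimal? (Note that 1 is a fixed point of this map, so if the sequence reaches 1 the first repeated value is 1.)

860 = (5,11,8)_12 → 5³ + 11³ + 8³ = 1968
1968 = (1,1,8,0)_12 → 1³ + 1³ + 8³ + 0³ = 514
514 = (3,6,10)_12 → 3³ + 6³ + 10³ = 1243
1243 = (8,7,7)_12 → 8³ + 7³ + 7³ = 1198
1198 = (8,3,10)_12 → 8³ + 3³ + 10³ = 1539
1539 = (10,8,3)_12 → 10³ + 8³ + 3³ = 1539  — 1539 already appeared earlier.

1539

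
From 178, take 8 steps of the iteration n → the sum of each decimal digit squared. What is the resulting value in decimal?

145

178 → 1² + 7² + 8² = 114
114 → 1² + 1² + 4² = 18
18 → 1² + 8² = 65
65 → 6² + 5² = 61
61 → 6² + 1² = 37
37 → 3² + 7² = 58
58 → 5² + 8² = 89
89 → 8² + 9² = 145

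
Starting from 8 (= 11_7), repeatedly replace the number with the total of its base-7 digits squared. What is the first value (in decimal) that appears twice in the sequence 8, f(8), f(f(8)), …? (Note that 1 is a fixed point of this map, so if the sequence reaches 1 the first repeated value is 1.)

8

8 = (1,1)_7 → 1² + 1² = 1 + 1 = 2
2 = (2)_7 → 2² = 4
4 = (4)_7 → 4² = 16
16 = (2,2)_7 → 2² + 2² = 4 + 4 = 8  — 8 already appeared earlier.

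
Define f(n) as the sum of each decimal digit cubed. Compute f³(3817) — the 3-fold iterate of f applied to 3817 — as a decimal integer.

3817 → 3³ + 8³ + 1³ + 7³ = 27 + 512 + 1 + 343 = 883
883 → 8³ + 8³ + 3³ = 512 + 512 + 27 = 1051
1051 → 1³ + 0³ + 5³ + 1³ = 1 + 0 + 125 + 1 = 127

127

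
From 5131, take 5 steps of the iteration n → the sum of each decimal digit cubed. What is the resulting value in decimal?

370

5131 → 5³ + 1³ + 3³ + 1³ = 154
154 → 1³ + 5³ + 4³ = 190
190 → 1³ + 9³ + 0³ = 730
730 → 7³ + 3³ + 0³ = 370
370 → 3³ + 7³ + 0³ = 370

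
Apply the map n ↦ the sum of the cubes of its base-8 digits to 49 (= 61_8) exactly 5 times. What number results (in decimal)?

476

49 = (6,1)_8 → 6³ + 1³ = 217
217 = (3,3,1)_8 → 3³ + 3³ + 1³ = 55
55 = (6,7)_8 → 6³ + 7³ = 559
559 = (1,0,5,7)_8 → 1³ + 0³ + 5³ + 7³ = 469
469 = (7,2,5)_8 → 7³ + 2³ + 5³ = 476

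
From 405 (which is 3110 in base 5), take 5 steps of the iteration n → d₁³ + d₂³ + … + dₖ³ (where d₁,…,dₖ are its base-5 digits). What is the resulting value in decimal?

405 = (3,1,1,0)_5 → 3³ + 1³ + 1³ + 0³ = 27 + 1 + 1 + 0 = 29
29 = (1,0,4)_5 → 1³ + 0³ + 4³ = 1 + 0 + 64 = 65
65 = (2,3,0)_5 → 2³ + 3³ + 0³ = 8 + 27 + 0 = 35
35 = (1,2,0)_5 → 1³ + 2³ + 0³ = 1 + 8 + 0 = 9
9 = (1,4)_5 → 1³ + 4³ = 1 + 64 = 65

65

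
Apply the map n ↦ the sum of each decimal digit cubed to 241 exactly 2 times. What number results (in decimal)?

370

241 → 2³ + 4³ + 1³ = 8 + 64 + 1 = 73
73 → 7³ + 3³ = 343 + 27 = 370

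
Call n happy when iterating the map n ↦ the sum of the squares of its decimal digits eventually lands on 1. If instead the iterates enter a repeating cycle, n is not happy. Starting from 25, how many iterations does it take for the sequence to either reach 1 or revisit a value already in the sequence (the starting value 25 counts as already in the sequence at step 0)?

11

25 → 2² + 5² = 29
29 → 2² + 9² = 85
85 → 8² + 5² = 89
89 → 8² + 9² = 145
145 → 1² + 4² + 5² = 42
42 → 4² + 2² = 20
20 → 2² + 0² = 4
4 → 4² = 16
16 → 1² + 6² = 37
37 → 3² + 7² = 58
58 → 5² + 8² = 89  — 89 repeats.
That took 11 steps.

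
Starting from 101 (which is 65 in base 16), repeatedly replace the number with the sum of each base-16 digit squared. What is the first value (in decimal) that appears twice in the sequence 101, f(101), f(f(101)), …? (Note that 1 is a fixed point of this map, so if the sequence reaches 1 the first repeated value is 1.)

169

101 = (6,5)_16 → 6² + 5² = 36 + 25 = 61
61 = (3,13)_16 → 3² + 13² = 9 + 169 = 178
178 = (11,2)_16 → 11² + 2² = 121 + 4 = 125
125 = (7,13)_16 → 7² + 13² = 49 + 169 = 218
218 = (13,10)_16 → 13² + 10² = 169 + 100 = 269
269 = (1,0,13)_16 → 1² + 0² + 13² = 1 + 0 + 169 = 170
170 = (10,10)_16 → 10² + 10² = 100 + 100 = 200
200 = (12,8)_16 → 12² + 8² = 144 + 64 = 208
208 = (13,0)_16 → 13² + 0² = 169 + 0 = 169
169 = (10,9)_16 → 10² + 9² = 100 + 81 = 181
181 = (11,5)_16 → 11² + 5² = 121 + 25 = 146
146 = (9,2)_16 → 9² + 2² = 81 + 4 = 85
85 = (5,5)_16 → 5² + 5² = 25 + 25 = 50
50 = (3,2)_16 → 3² + 2² = 9 + 4 = 13
13 = (13)_16 → 13² = 169  — 169 already appeared earlier.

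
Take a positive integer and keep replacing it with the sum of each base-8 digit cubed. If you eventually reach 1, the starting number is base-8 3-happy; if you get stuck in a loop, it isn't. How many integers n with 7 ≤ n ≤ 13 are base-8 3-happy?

7: 7 → 343 → 476 → 434 → 440 → 559 → 469 → 476  — not base-8 3-happy
8: 8 → 1  — base-8 3-happy
9: 9 → 2 → 8 → 1  — base-8 3-happy
10: 10 → 9 → 2 → 8 → 1  — base-8 3-happy
11: 11 → 28 → 91 → 55 → 559 → 469 → 476 → 434 → 440 → 559  — not base-8 3-happy
12: 12 → 65 → 2 → 8 → 1  — base-8 3-happy
13: 13 → 126 → 560 → 217 → 55 → 559 → 469 → 476 → 434 → 440 → 559  — not base-8 3-happy
base-8 3-happy: 8, 9, 10, 12

4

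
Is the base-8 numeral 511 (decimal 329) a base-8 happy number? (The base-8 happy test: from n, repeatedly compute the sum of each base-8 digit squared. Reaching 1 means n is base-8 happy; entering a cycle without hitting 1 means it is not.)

329 = (5,1,1)_8 → 27
27 = (3,3)_8 → 18
18 = (2,2)_8 → 8
8 = (1,0)_8 → 1  — reached 1.

base-8 happy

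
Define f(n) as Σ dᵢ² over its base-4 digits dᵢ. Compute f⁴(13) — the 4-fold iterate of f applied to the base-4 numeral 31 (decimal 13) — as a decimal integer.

13 = (3,1)_4 → 3² + 1² = 10
10 = (2,2)_4 → 2² + 2² = 8
8 = (2,0)_4 → 2² + 0² = 4
4 = (1,0)_4 → 1² + 0² = 1

1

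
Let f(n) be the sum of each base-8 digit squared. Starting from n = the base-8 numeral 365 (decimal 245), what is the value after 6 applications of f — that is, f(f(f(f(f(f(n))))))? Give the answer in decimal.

245 = (3,6,5)_8 → 3² + 6² + 5² = 9 + 36 + 25 = 70
70 = (1,0,6)_8 → 1² + 0² + 6² = 1 + 0 + 36 = 37
37 = (4,5)_8 → 4² + 5² = 16 + 25 = 41
41 = (5,1)_8 → 5² + 1² = 25 + 1 = 26
26 = (3,2)_8 → 3² + 2² = 9 + 4 = 13
13 = (1,5)_8 → 1² + 5² = 1 + 25 = 26

26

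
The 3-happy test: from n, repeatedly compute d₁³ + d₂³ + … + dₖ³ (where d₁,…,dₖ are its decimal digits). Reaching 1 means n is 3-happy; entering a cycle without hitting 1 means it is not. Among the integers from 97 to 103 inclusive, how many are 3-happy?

97: 97 → 1072 → 352 → 160 → 217 → 352  (repeats 352)
98: 98 → 1241 → 74 → 407 → 407  (repeats 407)
99: 99 → 1458 → 702 → 351 → 153 → 153  (repeats 153)
100: 100 → 1  (reaches 1)
101: 101 → 2 → 8 → 512 → 134 → 92 → 737 → 713 → 371 → 371  (repeats 371)
102: 102 → 9 → 729 → 1080 → 513 → 153 → 153  (repeats 153)
103: 103 → 28 → 520 → 133 → 55 → 250 → 133  (repeats 133)
3-happy: 100

1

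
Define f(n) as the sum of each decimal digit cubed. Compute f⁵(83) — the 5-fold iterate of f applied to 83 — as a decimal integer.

83 → 539
539 → 881
881 → 1025
1025 → 134
134 → 92

92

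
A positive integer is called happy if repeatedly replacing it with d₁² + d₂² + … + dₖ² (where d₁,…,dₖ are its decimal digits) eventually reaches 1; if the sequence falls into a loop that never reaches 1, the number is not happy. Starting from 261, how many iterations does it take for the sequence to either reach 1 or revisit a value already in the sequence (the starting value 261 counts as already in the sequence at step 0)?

15

261 → 41
41 → 17
17 → 50
50 → 25
25 → 29
29 → 85
85 → 89
89 → 145
145 → 42
42 → 20
20 → 4
4 → 16
16 → 37
37 → 58
58 → 89  — 89 repeats.
That took 15 steps.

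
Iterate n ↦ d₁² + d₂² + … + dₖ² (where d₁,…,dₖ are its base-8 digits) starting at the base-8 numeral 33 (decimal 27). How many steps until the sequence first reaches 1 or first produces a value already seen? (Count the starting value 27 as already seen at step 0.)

3

27 = (3,3)_8 → 18
18 = (2,2)_8 → 8
8 = (1,0)_8 → 1  — reached 1.
That took 3 steps.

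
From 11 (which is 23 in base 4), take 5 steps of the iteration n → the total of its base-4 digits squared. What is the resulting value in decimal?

1

11 = (2,3)_4 → 2² + 3² = 13
13 = (3,1)_4 → 3² + 1² = 10
10 = (2,2)_4 → 2² + 2² = 8
8 = (2,0)_4 → 2² + 0² = 4
4 = (1,0)_4 → 1² + 0² = 1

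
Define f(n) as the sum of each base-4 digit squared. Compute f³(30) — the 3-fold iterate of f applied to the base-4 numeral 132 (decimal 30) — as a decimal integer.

30 = (1,3,2)_4 → 1² + 3² + 2² = 14
14 = (3,2)_4 → 3² + 2² = 13
13 = (3,1)_4 → 3² + 1² = 10

10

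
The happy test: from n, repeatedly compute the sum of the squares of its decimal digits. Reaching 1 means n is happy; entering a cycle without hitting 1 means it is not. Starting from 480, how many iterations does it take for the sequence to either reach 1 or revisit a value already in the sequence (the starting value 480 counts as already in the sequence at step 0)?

14

480 → 4² + 8² + 0² = 80
80 → 8² + 0² = 64
64 → 6² + 4² = 52
52 → 5² + 2² = 29
29 → 2² + 9² = 85
85 → 8² + 5² = 89
89 → 8² + 9² = 145
145 → 1² + 4² + 5² = 42
42 → 4² + 2² = 20
20 → 2² + 0² = 4
4 → 4² = 16
16 → 1² + 6² = 37
37 → 3² + 7² = 58
58 → 5² + 8² = 89  — 89 repeats.
That took 14 steps.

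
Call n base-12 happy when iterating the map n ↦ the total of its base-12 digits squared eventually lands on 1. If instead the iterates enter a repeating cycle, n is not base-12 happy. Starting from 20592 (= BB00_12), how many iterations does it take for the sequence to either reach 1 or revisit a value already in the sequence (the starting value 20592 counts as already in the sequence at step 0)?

14

20592 = (11,11,0,0)_12 → 11² + 11² + 0² + 0² = 121 + 121 + 0 + 0 = 242
242 = (1,8,2)_12 → 1² + 8² + 2² = 1 + 64 + 4 = 69
69 = (5,9)_12 → 5² + 9² = 25 + 81 = 106
106 = (8,10)_12 → 8² + 10² = 64 + 100 = 164
164 = (1,1,8)_12 → 1² + 1² + 8² = 1 + 1 + 64 = 66
66 = (5,6)_12 → 5² + 6² = 25 + 36 = 61
61 = (5,1)_12 → 5² + 1² = 25 + 1 = 26
26 = (2,2)_12 → 2² + 2² = 4 + 4 = 8
8 = (8)_12 → 8² = 64
64 = (5,4)_12 → 5² + 4² = 25 + 16 = 41
41 = (3,5)_12 → 3² + 5² = 9 + 25 = 34
34 = (2,10)_12 → 2² + 10² = 4 + 100 = 104
104 = (8,8)_12 → 8² + 8² = 64 + 64 = 128
128 = (10,8)_12 → 10² + 8² = 100 + 64 = 164  — 164 repeats.
That took 14 steps.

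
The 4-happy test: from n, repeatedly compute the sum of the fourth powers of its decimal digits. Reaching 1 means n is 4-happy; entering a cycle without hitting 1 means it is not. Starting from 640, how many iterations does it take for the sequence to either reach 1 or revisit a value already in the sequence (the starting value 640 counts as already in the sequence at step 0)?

10

640 → 6⁴ + 4⁴ + 0⁴ = 1296 + 256 + 0 = 1552
1552 → 1⁴ + 5⁴ + 5⁴ + 2⁴ = 1 + 625 + 625 + 16 = 1267
1267 → 1⁴ + 2⁴ + 6⁴ + 7⁴ = 1 + 16 + 1296 + 2401 = 3714
3714 → 3⁴ + 7⁴ + 1⁴ + 4⁴ = 81 + 2401 + 1 + 256 = 2739
2739 → 2⁴ + 7⁴ + 3⁴ + 9⁴ = 16 + 2401 + 81 + 6561 = 9059
9059 → 9⁴ + 0⁴ + 5⁴ + 9⁴ = 6561 + 0 + 625 + 6561 = 13747
13747 → 1⁴ + 3⁴ + 7⁴ + 4⁴ + 7⁴ = 1 + 81 + 2401 + 256 + 2401 = 5140
5140 → 5⁴ + 1⁴ + 4⁴ + 0⁴ = 625 + 1 + 256 + 0 = 882
882 → 8⁴ + 8⁴ + 2⁴ = 4096 + 4096 + 16 = 8208
8208 → 8⁴ + 2⁴ + 0⁴ + 8⁴ = 4096 + 16 + 0 + 4096 = 8208  — 8208 repeats.
That took 10 steps.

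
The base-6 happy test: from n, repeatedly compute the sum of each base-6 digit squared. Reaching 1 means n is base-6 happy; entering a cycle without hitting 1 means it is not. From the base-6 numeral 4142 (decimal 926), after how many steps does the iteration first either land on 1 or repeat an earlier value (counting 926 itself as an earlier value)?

926 = (4,1,4,2)_6 → 37
37 = (1,0,1)_6 → 2
2 = (2)_6 → 4
4 = (4)_6 → 16
16 = (2,4)_6 → 20
20 = (3,2)_6 → 13
13 = (2,1)_6 → 5
5 = (5)_6 → 25
25 = (4,1)_6 → 17
17 = (2,5)_6 → 29
29 = (4,5)_6 → 41
41 = (1,0,5)_6 → 26
26 = (4,2)_6 → 20  — 20 repeats.
That took 13 steps.

13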